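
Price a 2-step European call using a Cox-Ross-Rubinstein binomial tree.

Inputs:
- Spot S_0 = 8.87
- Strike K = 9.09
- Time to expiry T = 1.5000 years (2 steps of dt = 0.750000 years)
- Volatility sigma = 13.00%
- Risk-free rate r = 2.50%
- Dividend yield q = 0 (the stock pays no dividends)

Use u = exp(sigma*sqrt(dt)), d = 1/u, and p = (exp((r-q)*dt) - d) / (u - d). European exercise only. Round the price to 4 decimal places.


Answer: Price = V(0,0) = 0.6009

Derivation:
dt = T/N = 0.750000
u = exp(sigma*sqrt(dt)) = 1.119165; d = 1/u = 0.893523
p = (exp((r-q)*dt) - d) / (u - d) = 0.555764
Discount per step: exp(-r*dt) = 0.981425
Stock lattice S(k, i) with i counting down-moves:
  k=0: S(0,0) = 8.8700
  k=1: S(1,0) = 9.9270; S(1,1) = 7.9255
  k=2: S(2,0) = 11.1100; S(2,1) = 8.8700; S(2,2) = 7.0817
Terminal payoffs V(N, i) = max(S_T - K, 0):
  V(2,0) = 2.019953; V(2,1) = 0.000000; V(2,2) = 0.000000
Backward induction: V(k, i) = exp(-r*dt) * [p * V(k+1, i) + (1-p) * V(k+1, i+1)].
  V(1,0) = exp(-r*dt) * [p*2.019953 + (1-p)*0.000000] = 1.101764
  V(1,1) = exp(-r*dt) * [p*0.000000 + (1-p)*0.000000] = 0.000000
  V(0,0) = exp(-r*dt) * [p*1.101764 + (1-p)*0.000000] = 0.600946


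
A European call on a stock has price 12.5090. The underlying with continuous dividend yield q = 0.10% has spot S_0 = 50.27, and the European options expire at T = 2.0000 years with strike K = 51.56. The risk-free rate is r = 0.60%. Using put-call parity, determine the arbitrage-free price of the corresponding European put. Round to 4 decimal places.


Put-call parity: C - P = S_0 * exp(-qT) - K * exp(-rT).
S_0 * exp(-qT) = 50.2700 * 0.99800200 = 50.16956047
K * exp(-rT) = 51.5600 * 0.98807171 = 50.94497752
P = C - S*exp(-qT) + K*exp(-rT)
P = 12.5090 - 50.16956047 + 50.94497752 = 13.2844

Answer: Put price = 13.2844


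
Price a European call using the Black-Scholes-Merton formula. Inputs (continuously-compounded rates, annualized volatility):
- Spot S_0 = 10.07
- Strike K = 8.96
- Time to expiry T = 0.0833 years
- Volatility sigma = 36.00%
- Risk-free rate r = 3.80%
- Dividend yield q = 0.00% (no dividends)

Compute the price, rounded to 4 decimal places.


Answer: Price = 1.1989

Derivation:
d1 = (ln(S/K) + (r - q + 0.5*sigma^2) * T) / (sigma * sqrt(T)) = 1.20645805
d2 = d1 - sigma * sqrt(T) = 1.10255578
exp(-rT) = 0.99683960; exp(-qT) = 1.00000000
C = S_0 * exp(-qT) * N(d1) - K * exp(-rT) * N(d2)
N(d1) = 0.88617954; N(d2) = 0.86488994
C = 10.0700 * 1.00000000 * 0.88617954 - 8.9600 * 0.99683960 * 0.86488994 = 1.1989


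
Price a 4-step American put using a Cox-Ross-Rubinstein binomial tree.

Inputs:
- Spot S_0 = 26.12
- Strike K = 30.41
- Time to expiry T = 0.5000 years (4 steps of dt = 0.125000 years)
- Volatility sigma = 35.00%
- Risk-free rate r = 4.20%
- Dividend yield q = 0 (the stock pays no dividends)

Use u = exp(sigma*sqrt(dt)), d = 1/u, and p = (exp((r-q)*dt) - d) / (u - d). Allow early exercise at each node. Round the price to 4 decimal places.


dt = T/N = 0.125000
u = exp(sigma*sqrt(dt)) = 1.131726; d = 1/u = 0.883606
p = (exp((r-q)*dt) - d) / (u - d) = 0.490318
Discount per step: exp(-r*dt) = 0.994764
Stock lattice S(k, i) with i counting down-moves:
  k=0: S(0,0) = 26.1200
  k=1: S(1,0) = 29.5607; S(1,1) = 23.0798
  k=2: S(2,0) = 33.4546; S(2,1) = 26.1200; S(2,2) = 20.3935
  k=3: S(3,0) = 37.8614; S(3,1) = 29.5607; S(3,2) = 23.0798; S(3,3) = 18.0198
  k=4: S(4,0) = 42.8487; S(4,1) = 33.4546; S(4,2) = 26.1200; S(4,3) = 20.3935; S(4,4) = 15.9224
Terminal payoffs V(N, i) = max(K - S_T, 0):
  V(4,0) = 0.000000; V(4,1) = 0.000000; V(4,2) = 4.290000; V(4,3) = 10.016547; V(4,4) = 14.487606
Backward induction: V(k, i) = exp(-r*dt) * [p * V(k+1, i) + (1-p) * V(k+1, i+1)]; then take max(V_cont, immediate exercise) for American.
  V(3,0) = exp(-r*dt) * [p*0.000000 + (1-p)*0.000000] = 0.000000; exercise = 0.000000; V(3,0) = max -> 0.000000
  V(3,1) = exp(-r*dt) * [p*0.000000 + (1-p)*4.290000] = 2.175085; exercise = 0.849323; V(3,1) = max -> 2.175085
  V(3,2) = exp(-r*dt) * [p*4.290000 + (1-p)*10.016547] = 7.170970; exercise = 7.330204; V(3,2) = max -> 7.330204
  V(3,3) = exp(-r*dt) * [p*10.016547 + (1-p)*14.487606] = 12.230982; exercise = 12.390216; V(3,3) = max -> 12.390216
  V(2,0) = exp(-r*dt) * [p*0.000000 + (1-p)*2.175085] = 1.102796; exercise = 0.000000; V(2,0) = max -> 1.102796
  V(2,1) = exp(-r*dt) * [p*2.175085 + (1-p)*7.330204] = 4.777407; exercise = 4.290000; V(2,1) = max -> 4.777407
  V(2,2) = exp(-r*dt) * [p*7.330204 + (1-p)*12.390216] = 9.857313; exercise = 10.016547; V(2,2) = max -> 10.016547
  V(1,0) = exp(-r*dt) * [p*1.102796 + (1-p)*4.777407] = 2.960097; exercise = 0.849323; V(1,0) = max -> 2.960097
  V(1,1) = exp(-r*dt) * [p*4.777407 + (1-p)*10.016547] = 7.408703; exercise = 7.330204; V(1,1) = max -> 7.408703
  V(0,0) = exp(-r*dt) * [p*2.960097 + (1-p)*7.408703] = 5.200098; exercise = 4.290000; V(0,0) = max -> 5.200098

Answer: Price = V(0,0) = 5.2001


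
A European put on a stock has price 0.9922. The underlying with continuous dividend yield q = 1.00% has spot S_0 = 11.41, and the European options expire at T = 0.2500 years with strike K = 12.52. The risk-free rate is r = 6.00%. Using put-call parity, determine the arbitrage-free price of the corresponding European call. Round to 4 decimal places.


Answer: Call price = 0.0401

Derivation:
Put-call parity: C - P = S_0 * exp(-qT) - K * exp(-rT).
S_0 * exp(-qT) = 11.4100 * 0.99750312 = 11.38151063
K * exp(-rT) = 12.5200 * 0.98511194 = 12.33360148
C = P + S*exp(-qT) - K*exp(-rT)
C = 0.9922 + 11.38151063 - 12.33360148 = 0.0401


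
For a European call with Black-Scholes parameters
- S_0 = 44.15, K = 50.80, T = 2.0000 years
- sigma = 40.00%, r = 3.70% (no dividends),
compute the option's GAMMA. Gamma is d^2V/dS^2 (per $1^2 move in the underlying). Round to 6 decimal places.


Answer: Gamma = 0.015756

Derivation:
d1 = 0.1656337044; d2 = -0.4000517205
phi(d1) = 0.3935072467; exp(-qT) = 1.0000000000; exp(-rT) = 0.9286716938
Gamma = exp(-qT) * phi(d1) / (S * sigma * sqrt(T)) = 1.0000000000 * 0.3935072467 / (44.1500 * 0.4000 * 1.4142135624) = 0.015756


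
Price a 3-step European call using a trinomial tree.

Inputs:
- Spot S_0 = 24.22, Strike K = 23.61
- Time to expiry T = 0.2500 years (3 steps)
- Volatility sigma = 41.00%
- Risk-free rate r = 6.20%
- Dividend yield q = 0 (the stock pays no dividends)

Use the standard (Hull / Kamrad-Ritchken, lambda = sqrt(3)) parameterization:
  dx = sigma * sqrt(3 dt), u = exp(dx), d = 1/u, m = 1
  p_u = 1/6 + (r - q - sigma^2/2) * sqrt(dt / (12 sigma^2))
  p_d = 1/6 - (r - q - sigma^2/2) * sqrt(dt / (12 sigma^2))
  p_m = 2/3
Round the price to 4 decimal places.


dt = T/N = 0.083333; dx = sigma*sqrt(3*dt) = 0.205000
u = exp(dx) = 1.227525; d = 1/u = 0.814647
p_u = 0.162185, p_m = 0.666667, p_d = 0.171148
Discount per step: exp(-r*dt) = 0.994847
Stock lattice S(k, j) with j the centered position index:
  k=0: S(0,+0) = 24.2200
  k=1: S(1,-1) = 19.7308; S(1,+0) = 24.2200; S(1,+1) = 29.7307
  k=2: S(2,-2) = 16.0736; S(2,-1) = 19.7308; S(2,+0) = 24.2200; S(2,+1) = 29.7307; S(2,+2) = 36.4951
  k=3: S(3,-3) = 13.0943; S(3,-2) = 16.0736; S(3,-1) = 19.7308; S(3,+0) = 24.2200; S(3,+1) = 29.7307; S(3,+2) = 36.4951; S(3,+3) = 44.7987
Terminal payoffs V(N, j) = max(S_T - K, 0):
  V(3,-3) = 0.000000; V(3,-2) = 0.000000; V(3,-1) = 0.000000; V(3,+0) = 0.610000; V(3,+1) = 6.120657; V(3,+2) = 12.885127; V(3,+3) = 21.188683
Backward induction: V(k, j) = exp(-r*dt) * [p_u * V(k+1, j+1) + p_m * V(k+1, j) + p_d * V(k+1, j-1)]
  V(2,-2) = exp(-r*dt) * [p_u*0.000000 + p_m*0.000000 + p_d*0.000000] = 0.000000
  V(2,-1) = exp(-r*dt) * [p_u*0.610000 + p_m*0.000000 + p_d*0.000000] = 0.098423
  V(2,+0) = exp(-r*dt) * [p_u*6.120657 + p_m*0.610000 + p_d*0.000000] = 1.392134
  V(2,+1) = exp(-r*dt) * [p_u*12.885127 + p_m*6.120657 + p_d*0.610000] = 6.242277
  V(2,+2) = exp(-r*dt) * [p_u*21.188683 + p_m*12.885127 + p_d*6.120657] = 13.006735
  V(1,-1) = exp(-r*dt) * [p_u*1.392134 + p_m*0.098423 + p_d*0.000000] = 0.289897
  V(1,+0) = exp(-r*dt) * [p_u*6.242277 + p_m*1.392134 + p_d*0.098423] = 1.947251
  V(1,+1) = exp(-r*dt) * [p_u*13.006735 + p_m*6.242277 + p_d*1.392134] = 6.475732
  V(0,+0) = exp(-r*dt) * [p_u*6.475732 + p_m*1.947251 + p_d*0.289897] = 2.385691

Answer: Price = V(0,0) = 2.3857


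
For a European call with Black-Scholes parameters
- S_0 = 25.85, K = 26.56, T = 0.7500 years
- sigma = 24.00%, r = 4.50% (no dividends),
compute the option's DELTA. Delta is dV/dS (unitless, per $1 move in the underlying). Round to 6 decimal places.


Answer: Delta = 0.554065

Derivation:
d1 = 0.1359384505; d2 = -0.0719076465
phi(d1) = 0.3952731776; exp(-qT) = 1.0000000000; exp(-rT) = 0.9668131777
N(d1) = 0.5540650307
Delta = exp(-qT) * N(d1) = 1.0000000000 * 0.5540650307 = 0.554065


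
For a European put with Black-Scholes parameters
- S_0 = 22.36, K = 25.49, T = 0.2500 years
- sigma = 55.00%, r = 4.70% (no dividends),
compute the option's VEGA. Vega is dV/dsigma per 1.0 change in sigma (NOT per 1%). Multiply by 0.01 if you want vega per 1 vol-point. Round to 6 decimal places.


d1 = -0.2961820731; d2 = -0.5711820731
phi(d1) = 0.3818221161; exp(-qT) = 1.0000000000; exp(-rT) = 0.9883187617
Vega = S * exp(-qT) * phi(d1) * sqrt(T) = 22.3600 * 1.0000000000 * 0.3818221161 * 0.5000000000 = 4.268771

Answer: Vega = 4.268771


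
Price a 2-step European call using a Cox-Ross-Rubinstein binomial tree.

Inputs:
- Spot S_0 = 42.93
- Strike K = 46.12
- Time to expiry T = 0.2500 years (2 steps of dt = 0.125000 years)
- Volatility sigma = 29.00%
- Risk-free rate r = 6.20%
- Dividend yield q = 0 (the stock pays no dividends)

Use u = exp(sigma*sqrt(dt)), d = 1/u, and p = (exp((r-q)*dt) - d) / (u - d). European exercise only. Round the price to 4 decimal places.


dt = T/N = 0.125000
u = exp(sigma*sqrt(dt)) = 1.107971; d = 1/u = 0.902551
p = (exp((r-q)*dt) - d) / (u - d) = 0.512264
Discount per step: exp(-r*dt) = 0.992280
Stock lattice S(k, i) with i counting down-moves:
  k=0: S(0,0) = 42.9300
  k=1: S(1,0) = 47.5652; S(1,1) = 38.7465
  k=2: S(2,0) = 52.7009; S(2,1) = 42.9300; S(2,2) = 34.9707
Terminal payoffs V(N, i) = max(S_T - K, 0):
  V(2,0) = 6.580864; V(2,1) = 0.000000; V(2,2) = 0.000000
Backward induction: V(k, i) = exp(-r*dt) * [p * V(k+1, i) + (1-p) * V(k+1, i+1)].
  V(1,0) = exp(-r*dt) * [p*6.580864 + (1-p)*0.000000] = 3.345114
  V(1,1) = exp(-r*dt) * [p*0.000000 + (1-p)*0.000000] = 0.000000
  V(0,0) = exp(-r*dt) * [p*3.345114 + (1-p)*0.000000] = 1.700352

Answer: Price = V(0,0) = 1.7004


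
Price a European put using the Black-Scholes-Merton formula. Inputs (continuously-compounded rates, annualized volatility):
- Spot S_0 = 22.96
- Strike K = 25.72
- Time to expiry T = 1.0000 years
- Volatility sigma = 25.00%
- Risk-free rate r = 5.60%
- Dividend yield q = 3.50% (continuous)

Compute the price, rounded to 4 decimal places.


Answer: Price = 3.5424

Derivation:
d1 = (ln(S/K) + (r - q + 0.5*sigma^2) * T) / (sigma * sqrt(T)) = -0.24506131
d2 = d1 - sigma * sqrt(T) = -0.49506131
exp(-rT) = 0.94553914; exp(-qT) = 0.96560542
P = K * exp(-rT) * N(-d2) - S_0 * exp(-qT) * N(-d1)
N(-d1) = 0.59679552; N(-d2) = 0.68972158
P = 25.7200 * 0.94553914 * 0.68972158 - 22.9600 * 0.96560542 * 0.59679552 = 3.5424


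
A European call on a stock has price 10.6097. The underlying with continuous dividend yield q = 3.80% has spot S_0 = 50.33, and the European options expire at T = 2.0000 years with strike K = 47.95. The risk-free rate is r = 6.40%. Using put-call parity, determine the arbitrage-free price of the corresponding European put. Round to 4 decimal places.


Put-call parity: C - P = S_0 * exp(-qT) - K * exp(-rT).
S_0 * exp(-qT) = 50.3300 * 0.92681621 = 46.64665968
K * exp(-rT) = 47.9500 * 0.87985338 = 42.18896953
P = C - S*exp(-qT) + K*exp(-rT)
P = 10.6097 - 46.64665968 + 42.18896953 = 6.1520

Answer: Put price = 6.1520


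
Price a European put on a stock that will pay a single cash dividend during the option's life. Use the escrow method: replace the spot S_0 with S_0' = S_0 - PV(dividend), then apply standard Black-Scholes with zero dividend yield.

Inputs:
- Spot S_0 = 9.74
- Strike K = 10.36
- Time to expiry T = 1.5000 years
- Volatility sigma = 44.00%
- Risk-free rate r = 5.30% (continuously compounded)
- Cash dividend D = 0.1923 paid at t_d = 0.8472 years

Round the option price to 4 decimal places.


Answer: Price = 2.0372

Derivation:
PV(D) = D * exp(-r * t_d) = 0.1923 * 0.95609156 = 0.18385641
S_0' = S_0 - PV(D) = 9.7400 - 0.18385641 = 9.55614359
d1 = (ln(S_0'/K) + (r + sigma^2/2)*T) / (sigma*sqrt(T)) = 0.26709091
d2 = d1 - sigma*sqrt(T) = -0.27179683
exp(-rT) = 0.92357802
N(-d1) = 0.39469958; N(-d2) = 0.60711088
P = K * exp(-rT) * N(-d2) - S_0' * N(-d1) = 10.3600 * 0.92357802 * 0.60711088 - 9.55614359 * 0.39469958 = 2.0372


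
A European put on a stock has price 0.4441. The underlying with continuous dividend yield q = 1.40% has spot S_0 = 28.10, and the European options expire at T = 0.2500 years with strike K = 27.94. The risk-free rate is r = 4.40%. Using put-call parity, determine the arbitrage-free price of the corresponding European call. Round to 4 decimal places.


Put-call parity: C - P = S_0 * exp(-qT) - K * exp(-rT).
S_0 * exp(-qT) = 28.1000 * 0.99650612 = 28.00182191
K * exp(-rT) = 27.9400 * 0.98906028 = 27.63434419
C = P + S*exp(-qT) - K*exp(-rT)
C = 0.4441 + 28.00182191 - 27.63434419 = 0.8116

Answer: Call price = 0.8116


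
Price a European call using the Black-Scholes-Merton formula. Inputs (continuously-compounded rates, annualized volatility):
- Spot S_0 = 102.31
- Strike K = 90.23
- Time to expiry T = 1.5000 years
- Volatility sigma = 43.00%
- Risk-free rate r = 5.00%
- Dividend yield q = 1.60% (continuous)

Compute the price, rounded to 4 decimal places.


Answer: Price = 28.1875

Derivation:
d1 = (ln(S/K) + (r - q + 0.5*sigma^2) * T) / (sigma * sqrt(T)) = 0.59873970
d2 = d1 - sigma * sqrt(T) = 0.07209941
exp(-rT) = 0.92774349; exp(-qT) = 0.97628571
C = S_0 * exp(-qT) * N(d1) - K * exp(-rT) * N(d2)
N(d1) = 0.72532676; N(d2) = 0.52873860
C = 102.3100 * 0.97628571 * 0.72532676 - 90.2300 * 0.92774349 * 0.52873860 = 28.1875


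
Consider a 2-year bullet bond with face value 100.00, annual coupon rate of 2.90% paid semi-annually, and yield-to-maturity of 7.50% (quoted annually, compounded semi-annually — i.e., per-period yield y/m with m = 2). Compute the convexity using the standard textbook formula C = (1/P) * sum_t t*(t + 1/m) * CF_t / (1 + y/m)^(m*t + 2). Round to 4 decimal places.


Answer: Convexity = 4.5071

Derivation:
Coupon per period c = face * coupon_rate / m = 1.450000
Periods per year m = 2; per-period yield y/m = 0.037500
Number of cashflows N = 4
Cashflows (t years, CF_t, discount factor 1/(1+y/m)^(m*t), PV):
  t = 0.5000: CF_t = 1.450000, DF = 0.963855, PV = 1.397590
  t = 1.0000: CF_t = 1.450000, DF = 0.929017, PV = 1.347075
  t = 1.5000: CF_t = 1.450000, DF = 0.895438, PV = 1.298386
  t = 2.0000: CF_t = 101.450000, DF = 0.863073, PV = 87.558766
Price P = sum_t PV_t = 91.601817
Convexity numerator sum_t t*(t + 1/m) * CF_t / (1+y/m)^(m*t + 2):
  t = 0.5000: term = 0.649193
  t = 1.0000: term = 1.877184
  t = 1.5000: term = 3.618668
  t = 2.0000: term = 406.718028
Convexity = (1/P) * sum = 412.863073 / 91.601817 = 4.507149


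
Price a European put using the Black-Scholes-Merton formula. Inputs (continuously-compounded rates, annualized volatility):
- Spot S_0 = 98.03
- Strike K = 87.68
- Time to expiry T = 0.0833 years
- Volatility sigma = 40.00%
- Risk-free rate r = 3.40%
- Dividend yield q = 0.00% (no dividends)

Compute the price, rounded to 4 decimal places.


d1 = (ln(S/K) + (r - q + 0.5*sigma^2) * T) / (sigma * sqrt(T)) = 1.04875809
d2 = d1 - sigma * sqrt(T) = 0.93331114
exp(-rT) = 0.99717181; exp(-qT) = 1.00000000
P = K * exp(-rT) * N(-d2) - S_0 * exp(-qT) * N(-d1)
N(-d1) = 0.14714473; N(-d2) = 0.17532967
P = 87.6800 * 0.99717181 * 0.17532967 - 98.0300 * 1.00000000 * 0.14714473 = 0.9048

Answer: Price = 0.9048


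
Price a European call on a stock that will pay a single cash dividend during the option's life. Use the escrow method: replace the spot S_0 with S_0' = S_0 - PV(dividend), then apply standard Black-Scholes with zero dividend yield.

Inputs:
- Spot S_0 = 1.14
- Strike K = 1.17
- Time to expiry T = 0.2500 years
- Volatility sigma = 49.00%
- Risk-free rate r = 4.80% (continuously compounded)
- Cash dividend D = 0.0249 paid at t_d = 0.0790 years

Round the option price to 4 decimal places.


Answer: Price = 0.0915

Derivation:
PV(D) = D * exp(-r * t_d) = 0.0249 * 0.99621518 = 0.02480576
S_0' = S_0 - PV(D) = 1.1400 - 0.02480576 = 1.11519424
d1 = (ln(S_0'/K) + (r + sigma^2/2)*T) / (sigma*sqrt(T)) = -0.02433735
d2 = d1 - sigma*sqrt(T) = -0.26933735
exp(-rT) = 0.98807171
N(d1) = 0.49029176; N(d2) = 0.39383505
C = S_0' * N(d1) - K * exp(-rT) * N(d2) = 1.11519424 * 0.49029176 - 1.1700 * 0.98807171 * 0.39383505 = 0.0915


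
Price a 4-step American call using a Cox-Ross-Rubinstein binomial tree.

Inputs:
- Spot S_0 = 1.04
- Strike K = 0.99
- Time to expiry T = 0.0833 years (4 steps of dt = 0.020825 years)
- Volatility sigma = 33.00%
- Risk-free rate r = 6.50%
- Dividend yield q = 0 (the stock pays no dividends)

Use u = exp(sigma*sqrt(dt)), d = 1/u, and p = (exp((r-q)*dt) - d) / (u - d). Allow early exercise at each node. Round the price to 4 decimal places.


Answer: Price = V(0,0) = 0.0743

Derivation:
dt = T/N = 0.020825
u = exp(sigma*sqrt(dt)) = 1.048774; d = 1/u = 0.953494
p = (exp((r-q)*dt) - d) / (u - d) = 0.502313
Discount per step: exp(-r*dt) = 0.998647
Stock lattice S(k, i) with i counting down-moves:
  k=0: S(0,0) = 1.0400
  k=1: S(1,0) = 1.0907; S(1,1) = 0.9916
  k=2: S(2,0) = 1.1439; S(2,1) = 1.0400; S(2,2) = 0.9455
  k=3: S(3,0) = 1.1997; S(3,1) = 1.0907; S(3,2) = 0.9916; S(3,3) = 0.9015
  k=4: S(4,0) = 1.2582; S(4,1) = 1.1439; S(4,2) = 1.0400; S(4,3) = 0.9455; S(4,4) = 0.8596
Terminal payoffs V(N, i) = max(S_T - K, 0):
  V(4,0) = 0.268233; V(4,1) = 0.153924; V(4,2) = 0.050000; V(4,3) = 0.000000; V(4,4) = 0.000000
Backward induction: V(k, i) = exp(-r*dt) * [p * V(k+1, i) + (1-p) * V(k+1, i+1)]; then take max(V_cont, immediate exercise) for American.
  V(3,0) = exp(-r*dt) * [p*0.268233 + (1-p)*0.153924] = 0.211057; exercise = 0.209718; V(3,0) = max -> 0.211057
  V(3,1) = exp(-r*dt) * [p*0.153924 + (1-p)*0.050000] = 0.102064; exercise = 0.100725; V(3,1) = max -> 0.102064
  V(3,2) = exp(-r*dt) * [p*0.050000 + (1-p)*0.000000] = 0.025082; exercise = 0.001634; V(3,2) = max -> 0.025082
  V(3,3) = exp(-r*dt) * [p*0.000000 + (1-p)*0.000000] = 0.000000; exercise = 0.000000; V(3,3) = max -> 0.000000
  V(2,0) = exp(-r*dt) * [p*0.211057 + (1-p)*0.102064] = 0.156601; exercise = 0.153924; V(2,0) = max -> 0.156601
  V(2,1) = exp(-r*dt) * [p*0.102064 + (1-p)*0.025082] = 0.063665; exercise = 0.050000; V(2,1) = max -> 0.063665
  V(2,2) = exp(-r*dt) * [p*0.025082 + (1-p)*0.000000] = 0.012582; exercise = 0.000000; V(2,2) = max -> 0.012582
  V(1,0) = exp(-r*dt) * [p*0.156601 + (1-p)*0.063665] = 0.110198; exercise = 0.100725; V(1,0) = max -> 0.110198
  V(1,1) = exp(-r*dt) * [p*0.063665 + (1-p)*0.012582] = 0.038190; exercise = 0.001634; V(1,1) = max -> 0.038190
  V(0,0) = exp(-r*dt) * [p*0.110198 + (1-p)*0.038190] = 0.074260; exercise = 0.050000; V(0,0) = max -> 0.074260


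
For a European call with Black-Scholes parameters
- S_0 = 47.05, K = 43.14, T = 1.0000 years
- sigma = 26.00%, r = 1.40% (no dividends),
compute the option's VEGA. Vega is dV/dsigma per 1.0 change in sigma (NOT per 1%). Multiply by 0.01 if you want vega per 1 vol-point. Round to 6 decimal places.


d1 = 0.5175393272; d2 = 0.2575393272
phi(d1) = 0.3489376553; exp(-qT) = 1.0000000000; exp(-rT) = 0.9860975443
Vega = S * exp(-qT) * phi(d1) * sqrt(T) = 47.0500 * 1.0000000000 * 0.3489376553 * 1.0000000000 = 16.417517

Answer: Vega = 16.417517


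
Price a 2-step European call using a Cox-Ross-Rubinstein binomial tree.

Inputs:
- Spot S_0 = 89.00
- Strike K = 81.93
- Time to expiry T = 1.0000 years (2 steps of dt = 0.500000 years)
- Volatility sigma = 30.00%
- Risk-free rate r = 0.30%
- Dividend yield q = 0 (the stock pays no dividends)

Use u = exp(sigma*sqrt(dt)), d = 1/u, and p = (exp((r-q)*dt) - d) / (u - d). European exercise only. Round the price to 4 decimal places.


dt = T/N = 0.500000
u = exp(sigma*sqrt(dt)) = 1.236311; d = 1/u = 0.808858
p = (exp((r-q)*dt) - d) / (u - d) = 0.450677
Discount per step: exp(-r*dt) = 0.998501
Stock lattice S(k, i) with i counting down-moves:
  k=0: S(0,0) = 89.0000
  k=1: S(1,0) = 110.0317; S(1,1) = 71.9884
  k=2: S(2,0) = 136.0334; S(2,1) = 89.0000; S(2,2) = 58.2283
Terminal payoffs V(N, i) = max(S_T - K, 0):
  V(2,0) = 54.103399; V(2,1) = 7.070000; V(2,2) = 0.000000
Backward induction: V(k, i) = exp(-r*dt) * [p * V(k+1, i) + (1-p) * V(k+1, i+1)].
  V(1,0) = exp(-r*dt) * [p*54.103399 + (1-p)*7.070000] = 28.224492
  V(1,1) = exp(-r*dt) * [p*7.070000 + (1-p)*0.000000] = 3.181509
  V(0,0) = exp(-r*dt) * [p*28.224492 + (1-p)*3.181509] = 14.446114

Answer: Price = V(0,0) = 14.4461


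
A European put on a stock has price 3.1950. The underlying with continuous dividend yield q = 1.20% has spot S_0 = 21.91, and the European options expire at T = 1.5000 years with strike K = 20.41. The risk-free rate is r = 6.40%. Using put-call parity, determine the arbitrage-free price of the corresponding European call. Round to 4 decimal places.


Put-call parity: C - P = S_0 * exp(-qT) - K * exp(-rT).
S_0 * exp(-qT) = 21.9100 * 0.98216103 = 21.51914822
K * exp(-rT) = 20.4100 * 0.90846402 = 18.54175057
C = P + S*exp(-qT) - K*exp(-rT)
C = 3.1950 + 21.51914822 - 18.54175057 = 6.1724

Answer: Call price = 6.1724


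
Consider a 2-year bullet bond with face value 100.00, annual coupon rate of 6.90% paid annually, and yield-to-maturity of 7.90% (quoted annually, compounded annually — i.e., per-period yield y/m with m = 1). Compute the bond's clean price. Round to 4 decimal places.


Coupon per period c = face * coupon_rate / m = 6.900000
Periods per year m = 1; per-period yield y/m = 0.079000
Number of cashflows N = 2
Cashflows (t years, CF_t, discount factor 1/(1+y/m)^(m*t), PV):
  t = 1.0000: CF_t = 6.900000, DF = 0.926784, PV = 6.394810
  t = 2.0000: CF_t = 106.900000, DF = 0.858929, PV = 91.819477
Price P = sum_t PV_t = 98.214287

Answer: Price = 98.2143


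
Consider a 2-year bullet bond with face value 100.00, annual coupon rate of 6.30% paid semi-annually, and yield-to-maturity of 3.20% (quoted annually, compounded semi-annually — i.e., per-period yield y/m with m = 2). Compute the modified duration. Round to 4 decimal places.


Coupon per period c = face * coupon_rate / m = 3.150000
Periods per year m = 2; per-period yield y/m = 0.016000
Number of cashflows N = 4
Cashflows (t years, CF_t, discount factor 1/(1+y/m)^(m*t), PV):
  t = 0.5000: CF_t = 3.150000, DF = 0.984252, PV = 3.100394
  t = 1.0000: CF_t = 3.150000, DF = 0.968752, PV = 3.051569
  t = 1.5000: CF_t = 3.150000, DF = 0.953496, PV = 3.003512
  t = 2.0000: CF_t = 103.150000, DF = 0.938480, PV = 96.804245
Price P = sum_t PV_t = 105.959719
First compute Macaulay numerator sum_t t * PV_t:
  t * PV_t at t = 0.5000: 1.550197
  t * PV_t at t = 1.0000: 3.051569
  t * PV_t at t = 1.5000: 4.505269
  t * PV_t at t = 2.0000: 193.608489
Macaulay duration D = 202.715523 / 105.959719 = 1.913138
Modified duration = D / (1 + y/m) = 1.913138 / (1 + 0.016000) = 1.883009

Answer: Modified duration = 1.8830


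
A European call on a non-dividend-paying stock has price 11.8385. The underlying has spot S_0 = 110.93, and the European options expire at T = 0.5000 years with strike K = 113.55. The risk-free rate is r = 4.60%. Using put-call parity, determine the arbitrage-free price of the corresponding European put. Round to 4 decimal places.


Put-call parity: C - P = S_0 * exp(-qT) - K * exp(-rT).
S_0 * exp(-qT) = 110.9300 * 1.00000000 = 110.93000000
K * exp(-rT) = 113.5500 * 0.97726248 = 110.96815503
P = C - S*exp(-qT) + K*exp(-rT)
P = 11.8385 - 110.93000000 + 110.96815503 = 11.8767

Answer: Put price = 11.8767


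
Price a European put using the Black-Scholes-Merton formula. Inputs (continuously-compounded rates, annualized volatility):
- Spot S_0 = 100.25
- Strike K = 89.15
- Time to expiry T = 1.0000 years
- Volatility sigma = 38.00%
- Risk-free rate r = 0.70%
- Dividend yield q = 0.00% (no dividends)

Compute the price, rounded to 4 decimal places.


d1 = (ln(S/K) + (r - q + 0.5*sigma^2) * T) / (sigma * sqrt(T)) = 0.51722822
d2 = d1 - sigma * sqrt(T) = 0.13722822
exp(-rT) = 0.99302444; exp(-qT) = 1.00000000
P = K * exp(-rT) * N(-d2) - S_0 * exp(-qT) * N(-d1)
N(-d1) = 0.30249843; N(-d2) = 0.44542520
P = 89.1500 * 0.99302444 * 0.44542520 - 100.2500 * 1.00000000 * 0.30249843 = 9.1072

Answer: Price = 9.1072


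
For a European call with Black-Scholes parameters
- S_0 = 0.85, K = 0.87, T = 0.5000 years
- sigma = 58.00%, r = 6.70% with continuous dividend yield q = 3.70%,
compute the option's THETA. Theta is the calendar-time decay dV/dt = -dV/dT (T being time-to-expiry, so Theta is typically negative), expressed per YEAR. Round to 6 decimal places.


Answer: Theta = -0.139670

Derivation:
d1 = 0.1849282658; d2 = -0.2251936673
phi(d1) = 0.3921786650; exp(-qT) = 0.9816700746; exp(-rT) = 0.9670549112
Theta = -S*exp(-qT)*phi(d1)*sigma/(2*sqrt(T)) - r*K*exp(-rT)*N(d2) + q*S*exp(-qT)*N(d1)
N(d1) = 0.5733573498; N(d2) = 0.4109143078; sqrt(T) = 0.7071067812
Term 1 = -0.8500 * 0.9816700746 * 0.3921786650 * 0.5800 / (2 * 0.7071067812) = -0.1342089372
Term 2 = -0.0670 * 0.8700 * 0.9670549112 * 0.4109143078 = -0.0231630878
Term 3 = 0.0370 * 0.8500 * 0.9816700746 * 0.5733573498 = 0.0177015618
Theta = -0.1342089372 + (-0.0231630878) + (0.0177015618) = -0.139670


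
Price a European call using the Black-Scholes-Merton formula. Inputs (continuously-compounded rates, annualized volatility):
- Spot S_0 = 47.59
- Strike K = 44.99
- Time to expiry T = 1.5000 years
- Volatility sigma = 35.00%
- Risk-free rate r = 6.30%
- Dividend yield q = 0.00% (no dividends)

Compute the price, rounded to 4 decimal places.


Answer: Price = 11.2914

Derivation:
d1 = (ln(S/K) + (r - q + 0.5*sigma^2) * T) / (sigma * sqrt(T)) = 0.56584942
d2 = d1 - sigma * sqrt(T) = 0.13718872
exp(-rT) = 0.90982773; exp(-qT) = 1.00000000
C = S_0 * exp(-qT) * N(d1) - K * exp(-rT) * N(d2)
N(d1) = 0.71425193; N(d2) = 0.55455919
C = 47.5900 * 1.00000000 * 0.71425193 - 44.9900 * 0.90982773 * 0.55455919 = 11.2914


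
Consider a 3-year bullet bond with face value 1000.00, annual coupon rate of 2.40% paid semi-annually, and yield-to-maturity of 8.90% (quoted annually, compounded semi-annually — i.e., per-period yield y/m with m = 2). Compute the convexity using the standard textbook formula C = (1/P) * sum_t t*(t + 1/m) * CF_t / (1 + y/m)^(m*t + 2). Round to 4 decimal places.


Coupon per period c = face * coupon_rate / m = 12.000000
Periods per year m = 2; per-period yield y/m = 0.044500
Number of cashflows N = 6
Cashflows (t years, CF_t, discount factor 1/(1+y/m)^(m*t), PV):
  t = 0.5000: CF_t = 12.000000, DF = 0.957396, PV = 11.488751
  t = 1.0000: CF_t = 12.000000, DF = 0.916607, PV = 10.999283
  t = 1.5000: CF_t = 12.000000, DF = 0.877556, PV = 10.530668
  t = 2.0000: CF_t = 12.000000, DF = 0.840168, PV = 10.082018
  t = 2.5000: CF_t = 12.000000, DF = 0.804374, PV = 9.652483
  t = 3.0000: CF_t = 1012.000000, DF = 0.770104, PV = 779.345167
Price P = sum_t PV_t = 832.098369
Convexity numerator sum_t t*(t + 1/m) * CF_t / (1+y/m)^(m*t + 2):
  t = 0.5000: term = 5.265334
  t = 1.0000: term = 15.123027
  t = 1.5000: term = 28.957448
  t = 2.0000: term = 46.206235
  t = 2.5000: term = 66.356489
  t = 3.0000: term = 7500.707969
Convexity = (1/P) * sum = 7662.616501 / 832.098369 = 9.208787

Answer: Convexity = 9.2088


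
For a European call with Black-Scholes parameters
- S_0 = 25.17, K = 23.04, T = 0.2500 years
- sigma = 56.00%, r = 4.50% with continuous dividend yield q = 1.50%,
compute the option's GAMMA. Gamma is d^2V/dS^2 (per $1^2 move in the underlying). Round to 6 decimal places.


d1 = 0.4825749047; d2 = 0.2025749047
phi(d1) = 0.3550922008; exp(-qT) = 0.9962570225; exp(-rT) = 0.9888130446
Gamma = exp(-qT) * phi(d1) / (S * sigma * sqrt(T)) = 0.9962570225 * 0.3550922008 / (25.1700 * 0.5600 * 0.5000000000) = 0.050196

Answer: Gamma = 0.050196


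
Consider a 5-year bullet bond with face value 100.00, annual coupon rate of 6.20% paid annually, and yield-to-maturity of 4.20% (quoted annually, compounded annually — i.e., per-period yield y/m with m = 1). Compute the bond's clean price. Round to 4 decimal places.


Coupon per period c = face * coupon_rate / m = 6.200000
Periods per year m = 1; per-period yield y/m = 0.042000
Number of cashflows N = 5
Cashflows (t years, CF_t, discount factor 1/(1+y/m)^(m*t), PV):
  t = 1.0000: CF_t = 6.200000, DF = 0.959693, PV = 5.950096
  t = 2.0000: CF_t = 6.200000, DF = 0.921010, PV = 5.710265
  t = 3.0000: CF_t = 6.200000, DF = 0.883887, PV = 5.480101
  t = 4.0000: CF_t = 6.200000, DF = 0.848260, PV = 5.259214
  t = 5.0000: CF_t = 106.200000, DF = 0.814069, PV = 86.454165
Price P = sum_t PV_t = 108.853840

Answer: Price = 108.8538


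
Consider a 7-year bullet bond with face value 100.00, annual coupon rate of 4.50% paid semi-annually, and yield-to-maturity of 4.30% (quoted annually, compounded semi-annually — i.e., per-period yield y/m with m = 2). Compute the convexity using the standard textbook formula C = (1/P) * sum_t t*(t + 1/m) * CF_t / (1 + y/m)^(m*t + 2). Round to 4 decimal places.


Answer: Convexity = 41.6682

Derivation:
Coupon per period c = face * coupon_rate / m = 2.250000
Periods per year m = 2; per-period yield y/m = 0.021500
Number of cashflows N = 14
Cashflows (t years, CF_t, discount factor 1/(1+y/m)^(m*t), PV):
  t = 0.5000: CF_t = 2.250000, DF = 0.978953, PV = 2.202643
  t = 1.0000: CF_t = 2.250000, DF = 0.958348, PV = 2.156283
  t = 1.5000: CF_t = 2.250000, DF = 0.938177, PV = 2.110899
  t = 2.0000: CF_t = 2.250000, DF = 0.918431, PV = 2.066470
  t = 2.5000: CF_t = 2.250000, DF = 0.899100, PV = 2.022976
  t = 3.0000: CF_t = 2.250000, DF = 0.880177, PV = 1.980397
  t = 3.5000: CF_t = 2.250000, DF = 0.861651, PV = 1.938715
  t = 4.0000: CF_t = 2.250000, DF = 0.843515, PV = 1.897910
  t = 4.5000: CF_t = 2.250000, DF = 0.825762, PV = 1.857964
  t = 5.0000: CF_t = 2.250000, DF = 0.808381, PV = 1.818858
  t = 5.5000: CF_t = 2.250000, DF = 0.791367, PV = 1.780576
  t = 6.0000: CF_t = 2.250000, DF = 0.774711, PV = 1.743099
  t = 6.5000: CF_t = 2.250000, DF = 0.758405, PV = 1.706411
  t = 7.0000: CF_t = 102.250000, DF = 0.742442, PV = 75.914742
Price P = sum_t PV_t = 101.197942
Convexity numerator sum_t t*(t + 1/m) * CF_t / (1+y/m)^(m*t + 2):
  t = 0.5000: term = 1.055449
  t = 1.0000: term = 3.099704
  t = 1.5000: term = 6.068927
  t = 2.0000: term = 9.901986
  t = 2.5000: term = 14.540361
  t = 3.0000: term = 19.928052
  t = 3.5000: term = 26.011489
  t = 4.0000: term = 32.739445
  t = 4.5000: term = 40.062953
  t = 5.0000: term = 47.935224
  t = 5.5000: term = 56.311570
  t = 6.0000: term = 65.149327
  t = 6.5000: term = 74.407781
  t = 7.0000: term = 3819.519087
Convexity = (1/P) * sum = 4216.731354 / 101.197942 = 41.668153


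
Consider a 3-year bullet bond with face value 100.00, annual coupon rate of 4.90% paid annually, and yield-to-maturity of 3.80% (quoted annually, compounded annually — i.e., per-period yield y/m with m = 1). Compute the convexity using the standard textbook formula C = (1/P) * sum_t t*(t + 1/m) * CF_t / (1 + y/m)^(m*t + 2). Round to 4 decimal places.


Answer: Convexity = 10.4666

Derivation:
Coupon per period c = face * coupon_rate / m = 4.900000
Periods per year m = 1; per-period yield y/m = 0.038000
Number of cashflows N = 3
Cashflows (t years, CF_t, discount factor 1/(1+y/m)^(m*t), PV):
  t = 1.0000: CF_t = 4.900000, DF = 0.963391, PV = 4.720617
  t = 2.0000: CF_t = 4.900000, DF = 0.928122, PV = 4.547800
  t = 3.0000: CF_t = 104.900000, DF = 0.894145, PV = 93.795808
Price P = sum_t PV_t = 103.064224
Convexity numerator sum_t t*(t + 1/m) * CF_t / (1+y/m)^(m*t + 2):
  t = 1.0000: term = 8.762621
  t = 2.0000: term = 25.325493
  t = 3.0000: term = 1044.647975
Convexity = (1/P) * sum = 1078.736089 / 103.064224 = 10.466640


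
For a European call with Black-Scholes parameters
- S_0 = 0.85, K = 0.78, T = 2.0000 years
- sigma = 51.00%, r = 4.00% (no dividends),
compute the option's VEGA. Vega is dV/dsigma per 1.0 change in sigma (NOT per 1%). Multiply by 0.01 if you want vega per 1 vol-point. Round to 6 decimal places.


Answer: Vega = 0.402787

Derivation:
d1 = 0.5907009631; d2 = -0.1305479537
phi(d1) = 0.3350745123; exp(-qT) = 1.0000000000; exp(-rT) = 0.9231163464
Vega = S * exp(-qT) * phi(d1) * sqrt(T) = 0.8500 * 1.0000000000 * 0.3350745123 * 1.4142135624 = 0.402787


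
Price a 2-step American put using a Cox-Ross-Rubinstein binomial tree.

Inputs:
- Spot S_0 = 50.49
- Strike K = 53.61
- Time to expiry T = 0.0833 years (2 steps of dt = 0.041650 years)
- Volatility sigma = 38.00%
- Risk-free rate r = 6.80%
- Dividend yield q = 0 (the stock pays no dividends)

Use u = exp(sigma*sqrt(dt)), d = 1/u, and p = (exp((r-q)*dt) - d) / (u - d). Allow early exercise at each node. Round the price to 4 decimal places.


dt = T/N = 0.041650
u = exp(sigma*sqrt(dt)) = 1.080638; d = 1/u = 0.925379
p = (exp((r-q)*dt) - d) / (u - d) = 0.498889
Discount per step: exp(-r*dt) = 0.997172
Stock lattice S(k, i) with i counting down-moves:
  k=0: S(0,0) = 50.4900
  k=1: S(1,0) = 54.5614; S(1,1) = 46.7224
  k=2: S(2,0) = 58.9611; S(2,1) = 50.4900; S(2,2) = 43.2359
Terminal payoffs V(N, i) = max(K - S_T, 0):
  V(2,0) = 0.000000; V(2,1) = 3.120000; V(2,2) = 10.374065
Backward induction: V(k, i) = exp(-r*dt) * [p * V(k+1, i) + (1-p) * V(k+1, i+1)]; then take max(V_cont, immediate exercise) for American.
  V(1,0) = exp(-r*dt) * [p*0.000000 + (1-p)*3.120000] = 1.559043; exercise = 0.000000; V(1,0) = max -> 1.559043
  V(1,1) = exp(-r*dt) * [p*3.120000 + (1-p)*10.374065] = 6.735984; exercise = 6.887603; V(1,1) = max -> 6.887603
  V(0,0) = exp(-r*dt) * [p*1.559043 + (1-p)*6.887603] = 4.217280; exercise = 3.120000; V(0,0) = max -> 4.217280

Answer: Price = V(0,0) = 4.2173


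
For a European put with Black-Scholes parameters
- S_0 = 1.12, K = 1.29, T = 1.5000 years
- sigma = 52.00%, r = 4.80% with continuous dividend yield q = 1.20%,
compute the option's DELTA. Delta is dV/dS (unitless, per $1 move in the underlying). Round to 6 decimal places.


d1 = 0.1813352027; d2 = -0.4555321304
phi(d1) = 0.3924368050; exp(-qT) = 0.9821610324; exp(-rT) = 0.9305308958
N(-d1) = 0.4280522381
Delta = -exp(-qT) * N(-d1) = -0.9821610324 * 0.4280522381 = -0.420416

Answer: Delta = -0.420416


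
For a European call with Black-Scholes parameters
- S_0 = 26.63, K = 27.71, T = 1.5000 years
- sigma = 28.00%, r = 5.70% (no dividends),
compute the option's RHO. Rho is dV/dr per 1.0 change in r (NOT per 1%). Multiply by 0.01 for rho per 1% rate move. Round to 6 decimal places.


Answer: Rho = 18.500047

Derivation:
d1 = 0.3048595303; d2 = -0.0380690337
phi(d1) = 0.3808277142; exp(-qT) = 1.0000000000; exp(-rT) = 0.9180531431
N(d2) = 0.4848163205
Rho = K*T*exp(-rT)*N(d2) = 27.7100 * 1.5000 * 0.9180531431 * 0.4848163205 = 18.500047


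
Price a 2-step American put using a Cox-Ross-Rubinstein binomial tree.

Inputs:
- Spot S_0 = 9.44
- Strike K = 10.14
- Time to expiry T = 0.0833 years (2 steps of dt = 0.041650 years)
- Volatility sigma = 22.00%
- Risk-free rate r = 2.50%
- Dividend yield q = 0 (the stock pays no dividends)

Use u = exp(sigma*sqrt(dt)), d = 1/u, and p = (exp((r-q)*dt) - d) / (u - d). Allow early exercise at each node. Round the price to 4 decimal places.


dt = T/N = 0.041650
u = exp(sigma*sqrt(dt)) = 1.045922; d = 1/u = 0.956095
p = (exp((r-q)*dt) - d) / (u - d) = 0.500375
Discount per step: exp(-r*dt) = 0.998959
Stock lattice S(k, i) with i counting down-moves:
  k=0: S(0,0) = 9.4400
  k=1: S(1,0) = 9.8735; S(1,1) = 9.0255
  k=2: S(2,0) = 10.3269; S(2,1) = 9.4400; S(2,2) = 8.6293
Terminal payoffs V(N, i) = max(K - S_T, 0):
  V(2,0) = 0.000000; V(2,1) = 0.700000; V(2,2) = 1.510735
Backward induction: V(k, i) = exp(-r*dt) * [p * V(k+1, i) + (1-p) * V(k+1, i+1)]; then take max(V_cont, immediate exercise) for American.
  V(1,0) = exp(-r*dt) * [p*0.000000 + (1-p)*0.700000] = 0.349373; exercise = 0.266501; V(1,0) = max -> 0.349373
  V(1,1) = exp(-r*dt) * [p*0.700000 + (1-p)*1.510735] = 1.103913; exercise = 1.114466; V(1,1) = max -> 1.114466
  V(0,0) = exp(-r*dt) * [p*0.349373 + (1-p)*1.114466] = 0.730871; exercise = 0.700000; V(0,0) = max -> 0.730871

Answer: Price = V(0,0) = 0.7309


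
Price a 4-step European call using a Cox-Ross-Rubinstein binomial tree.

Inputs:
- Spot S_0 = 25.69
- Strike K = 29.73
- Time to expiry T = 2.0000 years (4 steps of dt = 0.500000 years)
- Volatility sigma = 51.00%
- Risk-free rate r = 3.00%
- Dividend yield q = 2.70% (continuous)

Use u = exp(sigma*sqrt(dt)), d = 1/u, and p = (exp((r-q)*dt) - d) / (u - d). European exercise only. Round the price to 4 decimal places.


dt = T/N = 0.500000
u = exp(sigma*sqrt(dt)) = 1.434225; d = 1/u = 0.697241
p = (exp((r-q)*dt) - d) / (u - d) = 0.412845
Discount per step: exp(-r*dt) = 0.985112
Stock lattice S(k, i) with i counting down-moves:
  k=0: S(0,0) = 25.6900
  k=1: S(1,0) = 36.8452; S(1,1) = 17.9121
  k=2: S(2,0) = 52.8443; S(2,1) = 25.6900; S(2,2) = 12.4891
  k=3: S(3,0) = 75.7907; S(3,1) = 36.8452; S(3,2) = 17.9121; S(3,3) = 8.7079
  k=4: S(4,0) = 108.7009; S(4,1) = 52.8443; S(4,2) = 25.6900; S(4,3) = 12.4891; S(4,4) = 6.0715
Terminal payoffs V(N, i) = max(S_T - K, 0):
  V(4,0) = 78.970853; V(4,1) = 23.114346; V(4,2) = 0.000000; V(4,3) = 0.000000; V(4,4) = 0.000000
Backward induction: V(k, i) = exp(-r*dt) * [p * V(k+1, i) + (1-p) * V(k+1, i+1)].
  V(3,0) = exp(-r*dt) * [p*78.970853 + (1-p)*23.114346] = 45.486993
  V(3,1) = exp(-r*dt) * [p*23.114346 + (1-p)*0.000000] = 9.400577
  V(3,2) = exp(-r*dt) * [p*0.000000 + (1-p)*0.000000] = 0.000000
  V(3,3) = exp(-r*dt) * [p*0.000000 + (1-p)*0.000000] = 0.000000
  V(2,0) = exp(-r*dt) * [p*45.486993 + (1-p)*9.400577] = 23.936922
  V(2,1) = exp(-r*dt) * [p*9.400577 + (1-p)*0.000000] = 3.823203
  V(2,2) = exp(-r*dt) * [p*0.000000 + (1-p)*0.000000] = 0.000000
  V(1,0) = exp(-r*dt) * [p*23.936922 + (1-p)*3.823203] = 11.946508
  V(1,1) = exp(-r*dt) * [p*3.823203 + (1-p)*0.000000] = 1.554892
  V(0,0) = exp(-r*dt) * [p*11.946508 + (1-p)*1.554892] = 5.758001

Answer: Price = V(0,0) = 5.7580


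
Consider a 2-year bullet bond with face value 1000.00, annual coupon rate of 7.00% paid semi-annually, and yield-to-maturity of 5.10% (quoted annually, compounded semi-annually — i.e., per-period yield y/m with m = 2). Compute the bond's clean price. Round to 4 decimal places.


Answer: Price = 1035.6958

Derivation:
Coupon per period c = face * coupon_rate / m = 35.000000
Periods per year m = 2; per-period yield y/m = 0.025500
Number of cashflows N = 4
Cashflows (t years, CF_t, discount factor 1/(1+y/m)^(m*t), PV):
  t = 0.5000: CF_t = 35.000000, DF = 0.975134, PV = 34.129693
  t = 1.0000: CF_t = 35.000000, DF = 0.950886, PV = 33.281027
  t = 1.5000: CF_t = 35.000000, DF = 0.927242, PV = 32.453463
  t = 2.0000: CF_t = 1035.000000, DF = 0.904185, PV = 935.831568
Price P = sum_t PV_t = 1035.695751


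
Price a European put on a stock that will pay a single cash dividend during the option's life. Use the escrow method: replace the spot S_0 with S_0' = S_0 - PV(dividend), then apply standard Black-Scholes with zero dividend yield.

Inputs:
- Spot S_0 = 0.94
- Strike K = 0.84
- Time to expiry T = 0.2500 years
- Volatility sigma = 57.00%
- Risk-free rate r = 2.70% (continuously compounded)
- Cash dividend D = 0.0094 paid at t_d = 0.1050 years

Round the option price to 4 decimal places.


PV(D) = D * exp(-r * t_d) = 0.0094 * 0.99716901 = 0.00937339
S_0' = S_0 - PV(D) = 0.9400 - 0.00937339 = 0.93062661
d1 = (ln(S_0'/K) + (r + sigma^2/2)*T) / (sigma*sqrt(T)) = 0.52567980
d2 = d1 - sigma*sqrt(T) = 0.24067980
exp(-rT) = 0.99327273
N(-d1) = 0.29955535; N(-d2) = 0.40490165
P = K * exp(-rT) * N(-d2) - S_0' * N(-d1) = 0.8400 * 0.99327273 * 0.40490165 - 0.93062661 * 0.29955535 = 0.0591

Answer: Price = 0.0591


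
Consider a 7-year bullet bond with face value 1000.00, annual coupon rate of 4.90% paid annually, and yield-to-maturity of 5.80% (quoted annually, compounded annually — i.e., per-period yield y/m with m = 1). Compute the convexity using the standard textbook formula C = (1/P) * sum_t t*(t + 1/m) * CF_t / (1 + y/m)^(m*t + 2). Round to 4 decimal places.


Coupon per period c = face * coupon_rate / m = 49.000000
Periods per year m = 1; per-period yield y/m = 0.058000
Number of cashflows N = 7
Cashflows (t years, CF_t, discount factor 1/(1+y/m)^(m*t), PV):
  t = 1.0000: CF_t = 49.000000, DF = 0.945180, PV = 46.313800
  t = 2.0000: CF_t = 49.000000, DF = 0.893364, PV = 43.774858
  t = 3.0000: CF_t = 49.000000, DF = 0.844390, PV = 41.375102
  t = 4.0000: CF_t = 49.000000, DF = 0.798100, PV = 39.106902
  t = 5.0000: CF_t = 49.000000, DF = 0.754348, PV = 36.963045
  t = 6.0000: CF_t = 49.000000, DF = 0.712994, PV = 34.936716
  t = 7.0000: CF_t = 1049.000000, DF = 0.673908, PV = 706.929027
Price P = sum_t PV_t = 949.399448
Convexity numerator sum_t t*(t + 1/m) * CF_t / (1+y/m)^(m*t + 2):
  t = 1.0000: term = 82.750204
  t = 2.0000: term = 234.641410
  t = 3.0000: term = 443.556541
  t = 4.0000: term = 698.734311
  t = 5.0000: term = 990.644108
  t = 6.0000: term = 1310.871220
  t = 7.0000: term = 35366.534476
Convexity = (1/P) * sum = 39127.732270 / 949.399448 = 41.213140

Answer: Convexity = 41.2131
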